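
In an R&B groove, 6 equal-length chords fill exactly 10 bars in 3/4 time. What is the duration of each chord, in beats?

5 beats

10 bars × 3 beats/bar = 30 beats total.
30 beats ÷ 6 chords = 5 beats per chord.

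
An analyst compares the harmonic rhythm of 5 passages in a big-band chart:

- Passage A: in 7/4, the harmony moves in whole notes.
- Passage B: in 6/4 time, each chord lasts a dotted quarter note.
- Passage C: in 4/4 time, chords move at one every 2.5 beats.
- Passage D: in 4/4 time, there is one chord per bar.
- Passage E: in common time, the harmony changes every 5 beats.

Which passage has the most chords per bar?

A: 7 beats/bar ÷ 4 beats/chord = 1.75 chords/bar.
B: 6 beats/bar ÷ 1.5 beats/chord = 4 chords/bar.
C: 4 beats/bar ÷ 2.5 beats/chord = 1.6 chords/bar.
D: 4 beats/bar ÷ 4 beats/chord = 1 chord/bar.
E: 4 beats/bar ÷ 5 beats/chord = 0.8 chords/bar.
Fastest is B at 4 chords/bar.

Passage B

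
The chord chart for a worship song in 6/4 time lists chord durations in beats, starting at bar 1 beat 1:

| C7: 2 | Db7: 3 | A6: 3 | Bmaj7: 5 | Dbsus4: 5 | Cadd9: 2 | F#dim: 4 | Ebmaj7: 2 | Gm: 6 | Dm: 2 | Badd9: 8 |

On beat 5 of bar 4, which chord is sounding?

Beat 5 of bar 4 is beat (4−1)×6 + 5 = 23 overall.
Running totals: C7 ends at 2, Db7 ends at 5, A6 ends at 8, Bmaj7 ends at 13, Dbsus4 ends at 18, Cadd9 ends at 20, F#dim ends at 24.
Beat 23 falls within F#dim.

F#dim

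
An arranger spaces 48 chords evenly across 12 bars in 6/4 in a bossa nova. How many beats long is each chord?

12 bars × 6 beats/bar = 72 beats total.
72 beats ÷ 48 chords = 1.5 beats per chord.
(That is a dotted quarter note.)

1.5 beats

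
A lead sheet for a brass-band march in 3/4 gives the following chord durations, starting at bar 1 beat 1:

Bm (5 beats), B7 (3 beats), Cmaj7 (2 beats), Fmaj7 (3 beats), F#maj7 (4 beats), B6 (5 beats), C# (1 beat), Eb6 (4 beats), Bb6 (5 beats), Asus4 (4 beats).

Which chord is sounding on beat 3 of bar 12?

Beat 3 of bar 12 is beat (12−1)×3 + 3 = 36 overall.
Running totals: Bm ends at 5, B7 ends at 8, Cmaj7 ends at 10, Fmaj7 ends at 13, F#maj7 ends at 17, B6 ends at 22, C# ends at 23, Eb6 ends at 27, Bb6 ends at 32, Asus4 ends at 36.
Beat 36 falls within Asus4.

Asus4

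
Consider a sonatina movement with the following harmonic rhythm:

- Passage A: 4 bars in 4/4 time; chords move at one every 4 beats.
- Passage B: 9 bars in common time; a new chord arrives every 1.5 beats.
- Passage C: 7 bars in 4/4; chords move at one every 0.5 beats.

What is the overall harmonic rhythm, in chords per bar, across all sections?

4.2 chords per bar

A: 4 × 4 = 16 beats ÷ 4 = 4 chords.
B: 9 × 4 = 36 beats ÷ 1.5 = 24 chords.
C: 7 × 4 = 28 beats ÷ 0.5 = 56 chords.
Overall: 84 chords over 20 bars → 84/20 = 4.2 chords per bar.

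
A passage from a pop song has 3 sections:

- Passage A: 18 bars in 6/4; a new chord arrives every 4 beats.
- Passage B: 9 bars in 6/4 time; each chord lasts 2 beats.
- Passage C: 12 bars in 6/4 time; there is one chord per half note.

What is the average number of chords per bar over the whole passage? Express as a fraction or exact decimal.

A: 18 × 6 = 108 beats ÷ 4 = 27 chords.
B: 9 × 6 = 54 beats ÷ 2 = 27 chords.
C: 12 × 6 = 72 beats ÷ 2 = 36 chords.
Overall: 90 chords over 39 bars → 90/39 = 30/13 chords per bar.

30/13 chords per bar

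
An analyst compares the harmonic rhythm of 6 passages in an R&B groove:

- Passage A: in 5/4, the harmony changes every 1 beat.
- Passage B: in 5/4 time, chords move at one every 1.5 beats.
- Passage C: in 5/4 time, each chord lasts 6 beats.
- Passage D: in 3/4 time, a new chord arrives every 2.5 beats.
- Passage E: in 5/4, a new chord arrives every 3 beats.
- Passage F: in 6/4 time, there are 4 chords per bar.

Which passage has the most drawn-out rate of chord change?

Passage C

A: 5 beats/bar ÷ 1 beat/chord = 5 chords/bar.
B: 5 beats/bar ÷ 1.5 beats/chord = 10/3 chords/bar.
C: 5 beats/bar ÷ 6 beats/chord = 5/6 chords/bar.
D: 3 beats/bar ÷ 2.5 beats/chord = 1.2 chords/bar.
E: 5 beats/bar ÷ 3 beats/chord = 5/3 chords/bar.
F: 6 beats/bar ÷ 1.5 beats/chord = 4 chords/bar.
Slowest is C at 5/6 chords/bar.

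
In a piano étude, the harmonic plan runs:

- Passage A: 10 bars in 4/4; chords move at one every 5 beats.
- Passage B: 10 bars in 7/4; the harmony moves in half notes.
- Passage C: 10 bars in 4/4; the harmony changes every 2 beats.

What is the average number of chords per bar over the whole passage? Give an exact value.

2.1 chords per bar

A: 10 × 4 = 40 beats ÷ 5 = 8 chords.
B: 10 × 7 = 70 beats ÷ 2 = 35 chords.
C: 10 × 4 = 40 beats ÷ 2 = 20 chords.
Overall: 63 chords over 30 bars → 63/30 = 2.1 chords per bar.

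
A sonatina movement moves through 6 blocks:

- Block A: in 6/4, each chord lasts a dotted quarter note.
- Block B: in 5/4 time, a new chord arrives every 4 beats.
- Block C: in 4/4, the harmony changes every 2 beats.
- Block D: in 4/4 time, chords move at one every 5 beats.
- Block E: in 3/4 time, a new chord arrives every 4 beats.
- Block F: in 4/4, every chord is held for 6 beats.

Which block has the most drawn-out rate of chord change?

A: 6 beats/bar ÷ 1.5 beats/chord = 4 chords/bar.
B: 5 beats/bar ÷ 4 beats/chord = 1.25 chords/bar.
C: 4 beats/bar ÷ 2 beats/chord = 2 chords/bar.
D: 4 beats/bar ÷ 5 beats/chord = 0.8 chords/bar.
E: 3 beats/bar ÷ 4 beats/chord = 0.75 chords/bar.
F: 4 beats/bar ÷ 6 beats/chord = 2/3 chords/bar.
Slowest is F at 2/3 chords/bar.

Block F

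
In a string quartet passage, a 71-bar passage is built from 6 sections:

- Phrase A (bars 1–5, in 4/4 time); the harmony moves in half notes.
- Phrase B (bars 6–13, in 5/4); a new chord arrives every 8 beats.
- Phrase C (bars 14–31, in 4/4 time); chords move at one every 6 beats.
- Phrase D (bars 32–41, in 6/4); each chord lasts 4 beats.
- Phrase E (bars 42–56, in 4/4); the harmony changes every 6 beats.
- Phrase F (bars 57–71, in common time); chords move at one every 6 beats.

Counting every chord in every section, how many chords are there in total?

62 chords

A: 5·4 = 20 beats, 20/2 = 10 chords.
B: 8·5 = 40 beats, 40/8 = 5 chords.
C: 18·4 = 72 beats, 72/6 = 12 chords.
D: 10·6 = 60 beats, 60/4 = 15 chords.
E: 15·4 = 60 beats, 60/6 = 10 chords.
F: 15·4 = 60 beats, 60/6 = 10 chords.
Total: 10 + 5 + 12 + 15 + 10 + 10 = 62.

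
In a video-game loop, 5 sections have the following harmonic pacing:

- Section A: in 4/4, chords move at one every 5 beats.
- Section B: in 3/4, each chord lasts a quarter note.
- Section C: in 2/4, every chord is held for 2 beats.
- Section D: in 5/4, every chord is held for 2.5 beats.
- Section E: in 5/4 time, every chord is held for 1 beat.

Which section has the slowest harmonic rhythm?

A: each chord is 5 beats in 4/4, so 0.8 per bar.
B: each chord is 1 beat in 3/4, so 3 per bar.
C: each chord is 2 beats in 2/4, so 1 per bar.
D: each chord is 2.5 beats in 5/4, so 2 per bar.
E: each chord is 1 beat in 5/4, so 5 per bar.
Slowest is A at 0.8 chords/bar.

Section A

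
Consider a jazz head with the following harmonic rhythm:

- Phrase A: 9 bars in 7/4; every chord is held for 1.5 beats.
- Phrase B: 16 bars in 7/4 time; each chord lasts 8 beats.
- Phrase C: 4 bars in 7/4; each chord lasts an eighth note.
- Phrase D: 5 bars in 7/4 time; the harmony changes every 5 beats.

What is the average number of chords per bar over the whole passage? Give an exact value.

A: 9 × 7 = 63 beats ÷ 1.5 = 42 chords.
B: 16 × 7 = 112 beats ÷ 8 = 14 chords.
C: 4 × 7 = 28 beats ÷ 0.5 = 56 chords.
D: 5 × 7 = 35 beats ÷ 5 = 7 chords.
Overall: 119 chords over 34 bars → 119/34 = 3.5 chords per bar.

3.5 chords per bar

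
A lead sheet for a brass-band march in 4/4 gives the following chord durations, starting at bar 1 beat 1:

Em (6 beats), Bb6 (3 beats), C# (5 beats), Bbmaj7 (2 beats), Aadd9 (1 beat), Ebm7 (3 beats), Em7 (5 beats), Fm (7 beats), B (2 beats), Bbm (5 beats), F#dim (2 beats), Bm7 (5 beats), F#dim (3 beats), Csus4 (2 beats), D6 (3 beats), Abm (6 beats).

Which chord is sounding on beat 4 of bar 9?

Bbm

Beat 4 of bar 9 is beat (9−1)×4 + 4 = 36 overall.
Running totals: Em ends at 6, Bb6 ends at 9, C# ends at 14, Bbmaj7 ends at 16, Aadd9 ends at 17, Ebm7 ends at 20, Em7 ends at 25, Fm ends at 32, B ends at 34, Bbm ends at 39.
Beat 36 falls within Bbm.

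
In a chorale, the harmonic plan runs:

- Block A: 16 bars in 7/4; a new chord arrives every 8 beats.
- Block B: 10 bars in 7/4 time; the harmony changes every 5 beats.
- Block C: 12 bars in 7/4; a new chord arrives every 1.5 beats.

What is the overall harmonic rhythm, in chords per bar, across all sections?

42/19 chords per bar

A: 16 bars of 7 beats is 112 beats; at 8 beats each that's 14 chords.
B: 10 bars of 7 beats is 70 beats; at 5 beats each that's 14 chords.
C: 12 bars of 7 beats is 84 beats; at 1.5 beats each that's 56 chords.
Overall: 84 chords over 38 bars → 84/38 = 42/19 chords per bar.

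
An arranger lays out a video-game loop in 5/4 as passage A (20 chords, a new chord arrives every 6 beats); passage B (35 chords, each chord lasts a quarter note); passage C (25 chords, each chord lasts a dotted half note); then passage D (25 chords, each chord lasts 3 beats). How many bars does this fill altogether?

61 bars

A: 20 × 6 = 120 beats = 24 bars.
B: 35 × 1 = 35 beats = 7 bars.
C: 25 × 3 = 75 beats = 15 bars.
D: 25 × 3 = 75 beats = 15 bars.
Total: 24 + 7 + 15 + 15 = 61 bars.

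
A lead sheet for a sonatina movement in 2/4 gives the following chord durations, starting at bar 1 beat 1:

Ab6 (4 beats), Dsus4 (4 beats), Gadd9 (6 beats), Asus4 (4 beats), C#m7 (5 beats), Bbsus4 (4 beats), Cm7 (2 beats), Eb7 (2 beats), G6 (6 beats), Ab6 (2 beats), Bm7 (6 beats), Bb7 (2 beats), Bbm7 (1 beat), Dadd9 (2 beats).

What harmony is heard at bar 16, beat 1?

Beat 1 of bar 16 is beat (16−1)×2 + 1 = 31 overall.
Running totals: Ab6 ends at 4, Dsus4 ends at 8, Gadd9 ends at 14, Asus4 ends at 18, C#m7 ends at 23, Bbsus4 ends at 27, Cm7 ends at 29, Eb7 ends at 31.
Beat 31 falls within Eb7.

Eb7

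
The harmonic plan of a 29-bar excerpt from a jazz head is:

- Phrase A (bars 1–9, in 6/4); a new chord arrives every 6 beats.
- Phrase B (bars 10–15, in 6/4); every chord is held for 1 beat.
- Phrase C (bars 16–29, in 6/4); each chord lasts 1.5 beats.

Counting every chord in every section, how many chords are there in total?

101 chords

A: 9·6 = 54 beats, 54/6 = 9 chords.
B: 6·6 = 36 beats, 36/1 = 36 chords.
C: 14·6 = 84 beats, 84/1.5 = 56 chords.
Total: 9 + 36 + 56 = 101.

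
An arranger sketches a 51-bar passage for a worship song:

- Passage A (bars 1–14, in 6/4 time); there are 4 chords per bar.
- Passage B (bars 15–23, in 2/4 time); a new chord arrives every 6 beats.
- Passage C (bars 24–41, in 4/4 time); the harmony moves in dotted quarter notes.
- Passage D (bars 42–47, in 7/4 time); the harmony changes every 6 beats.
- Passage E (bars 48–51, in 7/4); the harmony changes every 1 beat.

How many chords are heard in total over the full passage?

142 chords

A has 84 beats and chords last 1.5 each, so 56 chords.
B has 18 beats and chords last 6 each, so 3 chords.
C has 72 beats and chords last 1.5 each, so 48 chords.
D has 42 beats and chords last 6 each, so 7 chords.
E has 28 beats and chords last 1 each, so 28 chords.
Total: 56 + 3 + 48 + 7 + 28 = 142.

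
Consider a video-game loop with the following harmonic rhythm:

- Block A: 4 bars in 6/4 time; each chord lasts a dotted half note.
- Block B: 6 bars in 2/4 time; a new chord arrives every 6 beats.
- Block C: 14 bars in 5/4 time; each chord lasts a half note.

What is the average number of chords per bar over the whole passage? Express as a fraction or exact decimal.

A: 4 bars of 6 beats is 24 beats; at 3 beats each that's 8 chords.
B: 6 bars of 2 beats is 12 beats; at 6 beats each that's 2 chords.
C: 14 bars of 5 beats is 70 beats; at 2 beats each that's 35 chords.
Overall: 45 chords over 24 bars → 45/24 = 1.875 chords per bar.

1.875 chords per bar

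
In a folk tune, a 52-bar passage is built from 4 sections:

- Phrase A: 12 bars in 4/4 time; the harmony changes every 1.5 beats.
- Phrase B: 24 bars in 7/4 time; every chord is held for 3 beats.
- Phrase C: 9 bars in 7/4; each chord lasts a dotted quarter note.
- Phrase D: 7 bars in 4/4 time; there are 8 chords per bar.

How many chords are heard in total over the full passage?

186 chords

A has 48 beats and chords last 1.5 each, so 32 chords.
B has 168 beats and chords last 3 each, so 56 chords.
C has 63 beats and chords last 1.5 each, so 42 chords.
D has 28 beats and chords last 0.5 each, so 56 chords.
Total: 32 + 56 + 42 + 56 = 186.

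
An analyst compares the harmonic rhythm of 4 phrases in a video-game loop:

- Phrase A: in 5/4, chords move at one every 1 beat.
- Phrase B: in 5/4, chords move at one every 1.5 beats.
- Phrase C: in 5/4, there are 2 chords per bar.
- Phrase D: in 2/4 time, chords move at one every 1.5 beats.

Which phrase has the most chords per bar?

Phrase A

A: 5/1 = 5 chords/bar.
B: 5/1.5 = 10/3 chords/bar.
C: 5/2.5 = 2 chords/bar.
D: 2/1.5 = 4/3 chords/bar.
Fastest is A at 5 chords/bar.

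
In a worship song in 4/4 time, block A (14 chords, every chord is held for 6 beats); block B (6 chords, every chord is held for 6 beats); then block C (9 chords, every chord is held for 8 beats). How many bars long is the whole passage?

A: 14 × 6 = 84 beats = 21 bars.
B: 6 × 6 = 36 beats = 9 bars.
C: 9 × 8 = 72 beats = 18 bars.
Total: 21 + 9 + 18 = 48 bars.

48 bars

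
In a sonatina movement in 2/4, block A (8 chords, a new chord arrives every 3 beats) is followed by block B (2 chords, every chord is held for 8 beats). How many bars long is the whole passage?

20 bars

A: 8 × 3 = 24 beats = 12 bars.
B: 2 × 8 = 16 beats = 8 bars.
Total: 12 + 8 = 20 bars.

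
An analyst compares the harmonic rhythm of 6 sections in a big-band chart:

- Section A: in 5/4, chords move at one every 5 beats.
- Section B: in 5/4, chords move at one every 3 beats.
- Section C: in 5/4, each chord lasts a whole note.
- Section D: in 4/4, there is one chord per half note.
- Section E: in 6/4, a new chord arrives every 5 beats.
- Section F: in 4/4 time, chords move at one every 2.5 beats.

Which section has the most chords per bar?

A: each chord is 5 beats in 5/4, so 1 per bar.
B: each chord is 3 beats in 5/4, so 5/3 per bar.
C: each chord is 4 beats in 5/4, so 1.25 per bar.
D: each chord is 2 beats in 4/4, so 2 per bar.
E: each chord is 5 beats in 6/4, so 1.2 per bar.
F: each chord is 2.5 beats in 4/4, so 1.6 per bar.
Fastest is D at 2 chords/bar.

Section D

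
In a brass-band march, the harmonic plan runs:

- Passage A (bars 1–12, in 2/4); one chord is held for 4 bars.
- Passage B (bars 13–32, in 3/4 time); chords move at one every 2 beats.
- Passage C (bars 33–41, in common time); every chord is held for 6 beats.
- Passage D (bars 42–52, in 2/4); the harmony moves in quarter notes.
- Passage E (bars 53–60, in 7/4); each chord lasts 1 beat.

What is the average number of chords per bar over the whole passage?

1.95 chords per bar

A: 12 bars of 2 beats is 24 beats; at 8 beats each that's 3 chords.
B: 20 bars of 3 beats is 60 beats; at 2 beats each that's 30 chords.
C: 9 bars of 4 beats is 36 beats; at 6 beats each that's 6 chords.
D: 11 bars of 2 beats is 22 beats; at 1 beat each that's 22 chords.
E: 8 bars of 7 beats is 56 beats; at 1 beat each that's 56 chords.
Overall: 117 chords over 60 bars → 117/60 = 1.95 chords per bar.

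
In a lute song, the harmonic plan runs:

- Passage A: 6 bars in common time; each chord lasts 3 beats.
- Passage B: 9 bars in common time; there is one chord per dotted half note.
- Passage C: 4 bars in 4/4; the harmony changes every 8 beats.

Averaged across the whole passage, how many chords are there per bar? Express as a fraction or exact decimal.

A: 6 × 4 = 24 beats ÷ 3 = 8 chords.
B: 9 × 4 = 36 beats ÷ 3 = 12 chords.
C: 4 × 4 = 16 beats ÷ 8 = 2 chords.
Overall: 22 chords over 19 bars → 22/19 = 22/19 chords per bar.

22/19 chords per bar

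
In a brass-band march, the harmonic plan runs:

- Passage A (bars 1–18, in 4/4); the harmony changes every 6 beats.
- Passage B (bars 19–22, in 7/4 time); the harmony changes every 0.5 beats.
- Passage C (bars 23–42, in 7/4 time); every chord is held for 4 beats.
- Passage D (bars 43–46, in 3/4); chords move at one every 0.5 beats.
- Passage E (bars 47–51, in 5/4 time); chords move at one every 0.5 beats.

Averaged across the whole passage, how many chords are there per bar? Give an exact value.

59/17 chords per bar

A: 18 bars of 4 beats is 72 beats; at 6 beats each that's 12 chords.
B: 4 bars of 7 beats is 28 beats; at 0.5 beats each that's 56 chords.
C: 20 bars of 7 beats is 140 beats; at 4 beats each that's 35 chords.
D: 4 bars of 3 beats is 12 beats; at 0.5 beats each that's 24 chords.
E: 5 bars of 5 beats is 25 beats; at 0.5 beats each that's 50 chords.
Overall: 177 chords over 51 bars → 177/51 = 59/17 chords per bar.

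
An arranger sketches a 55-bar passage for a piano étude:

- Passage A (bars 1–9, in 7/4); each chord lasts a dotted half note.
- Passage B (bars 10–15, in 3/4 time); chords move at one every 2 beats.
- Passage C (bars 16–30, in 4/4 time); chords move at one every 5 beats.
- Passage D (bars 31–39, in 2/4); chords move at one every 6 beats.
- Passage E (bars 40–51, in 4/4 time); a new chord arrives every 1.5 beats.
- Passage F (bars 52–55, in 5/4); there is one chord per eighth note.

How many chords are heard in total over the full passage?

A: 9 bars × 7 beats = 63 beats; 3 beats/chord → 21 chords.
B: 6 bars × 3 beats = 18 beats; 2 beats/chord → 9 chords.
C: 15 bars × 4 beats = 60 beats; 5 beats/chord → 12 chords.
D: 9 bars × 2 beats = 18 beats; 6 beats/chord → 3 chords.
E: 12 bars × 4 beats = 48 beats; 1.5 beats/chord → 32 chords.
F: 4 bars × 5 beats = 20 beats; 0.5 beats/chord → 40 chords.
Total: 21 + 9 + 12 + 3 + 32 + 40 = 117.

117 chords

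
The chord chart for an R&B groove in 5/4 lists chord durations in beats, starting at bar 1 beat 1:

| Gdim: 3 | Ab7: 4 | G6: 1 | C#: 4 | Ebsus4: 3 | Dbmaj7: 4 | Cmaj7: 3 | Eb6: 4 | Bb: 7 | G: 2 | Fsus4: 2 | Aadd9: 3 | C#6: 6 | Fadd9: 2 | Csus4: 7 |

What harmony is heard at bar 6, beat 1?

Beat 1 of bar 6 is beat (6−1)×5 + 1 = 26 overall.
Running totals: Gdim ends at 3, Ab7 ends at 7, G6 ends at 8, C# ends at 12, Ebsus4 ends at 15, Dbmaj7 ends at 19, Cmaj7 ends at 22, Eb6 ends at 26.
Beat 26 falls within Eb6.

Eb6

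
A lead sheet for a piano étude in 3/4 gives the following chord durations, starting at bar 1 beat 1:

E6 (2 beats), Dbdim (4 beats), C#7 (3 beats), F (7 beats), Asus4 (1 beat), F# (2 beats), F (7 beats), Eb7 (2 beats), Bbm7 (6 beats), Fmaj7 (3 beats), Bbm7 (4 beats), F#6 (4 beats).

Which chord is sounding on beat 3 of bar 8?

F

Beat 3 of bar 8 is beat (8−1)×3 + 3 = 24 overall.
Running totals: E6 ends at 2, Dbdim ends at 6, C#7 ends at 9, F ends at 16, Asus4 ends at 17, F# ends at 19, F ends at 26.
Beat 24 falls within F.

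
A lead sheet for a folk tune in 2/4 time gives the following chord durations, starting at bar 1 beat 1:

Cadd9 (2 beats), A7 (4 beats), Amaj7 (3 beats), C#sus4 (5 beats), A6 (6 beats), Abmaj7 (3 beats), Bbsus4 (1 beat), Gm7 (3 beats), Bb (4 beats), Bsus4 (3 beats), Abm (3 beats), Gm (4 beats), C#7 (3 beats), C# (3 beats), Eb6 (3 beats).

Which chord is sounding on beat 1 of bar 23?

C#

Beat 1 of bar 23 is beat (23−1)×2 + 1 = 45 overall.
Running totals: Cadd9 ends at 2, A7 ends at 6, Amaj7 ends at 9, C#sus4 ends at 14, A6 ends at 20, Abmaj7 ends at 23, Bbsus4 ends at 24, Gm7 ends at 27, Bb ends at 31, Bsus4 ends at 34, Abm ends at 37, Gm ends at 41, C#7 ends at 44, C# ends at 47.
Beat 45 falls within C#.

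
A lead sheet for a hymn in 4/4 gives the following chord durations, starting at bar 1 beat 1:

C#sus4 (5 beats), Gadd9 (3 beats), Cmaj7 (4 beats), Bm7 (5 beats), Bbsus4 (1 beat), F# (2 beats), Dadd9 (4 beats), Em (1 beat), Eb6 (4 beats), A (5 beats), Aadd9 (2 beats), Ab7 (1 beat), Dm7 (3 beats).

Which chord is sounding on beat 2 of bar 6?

Dadd9

Beat 2 of bar 6 is beat (6−1)×4 + 2 = 22 overall.
Running totals: C#sus4 ends at 5, Gadd9 ends at 8, Cmaj7 ends at 12, Bm7 ends at 17, Bbsus4 ends at 18, F# ends at 20, Dadd9 ends at 24.
Beat 22 falls within Dadd9.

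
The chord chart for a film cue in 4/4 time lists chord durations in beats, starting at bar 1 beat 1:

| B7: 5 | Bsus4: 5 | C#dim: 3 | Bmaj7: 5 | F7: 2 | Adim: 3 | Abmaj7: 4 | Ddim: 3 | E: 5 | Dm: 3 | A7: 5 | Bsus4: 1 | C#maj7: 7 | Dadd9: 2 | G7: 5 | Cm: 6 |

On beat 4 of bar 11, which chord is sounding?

Beat 4 of bar 11 is beat (11−1)×4 + 4 = 44 overall.
Running totals: B7 ends at 5, Bsus4 ends at 10, C#dim ends at 13, Bmaj7 ends at 18, F7 ends at 20, Adim ends at 23, Abmaj7 ends at 27, Ddim ends at 30, E ends at 35, Dm ends at 38, A7 ends at 43, Bsus4 ends at 44.
Beat 44 falls within Bsus4.

Bsus4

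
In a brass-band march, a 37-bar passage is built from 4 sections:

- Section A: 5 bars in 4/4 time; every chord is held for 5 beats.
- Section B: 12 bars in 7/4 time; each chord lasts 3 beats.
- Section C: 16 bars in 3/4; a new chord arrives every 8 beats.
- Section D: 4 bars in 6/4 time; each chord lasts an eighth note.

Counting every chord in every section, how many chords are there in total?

86 chords

A: 5·4 = 20 beats, 20/5 = 4 chords.
B: 12·7 = 84 beats, 84/3 = 28 chords.
C: 16·3 = 48 beats, 48/8 = 6 chords.
D: 4·6 = 24 beats, 24/0.5 = 48 chords.
Total: 4 + 28 + 6 + 48 = 86.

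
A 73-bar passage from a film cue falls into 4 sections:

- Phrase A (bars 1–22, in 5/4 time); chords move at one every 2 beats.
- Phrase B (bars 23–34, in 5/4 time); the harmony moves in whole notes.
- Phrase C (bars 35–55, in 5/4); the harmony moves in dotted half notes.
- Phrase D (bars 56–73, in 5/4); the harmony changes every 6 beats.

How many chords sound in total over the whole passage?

120 chords

A: 22 bars × 5 beats = 110 beats; 2 beats/chord → 55 chords.
B: 12 bars × 5 beats = 60 beats; 4 beats/chord → 15 chords.
C: 21 bars × 5 beats = 105 beats; 3 beats/chord → 35 chords.
D: 18 bars × 5 beats = 90 beats; 6 beats/chord → 15 chords.
Total: 55 + 15 + 35 + 15 = 120.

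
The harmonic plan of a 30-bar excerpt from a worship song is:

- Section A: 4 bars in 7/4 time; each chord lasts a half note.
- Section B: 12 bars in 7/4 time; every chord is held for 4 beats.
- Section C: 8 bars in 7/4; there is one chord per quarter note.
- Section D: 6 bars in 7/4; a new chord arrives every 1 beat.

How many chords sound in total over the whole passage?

133 chords

A: 4 bars × 7 beats = 28 beats; 2 beats/chord → 14 chords.
B: 12 bars × 7 beats = 84 beats; 4 beats/chord → 21 chords.
C: 8 bars × 7 beats = 56 beats; 1 beat/chord → 56 chords.
D: 6 bars × 7 beats = 42 beats; 1 beat/chord → 42 chords.
Total: 14 + 21 + 56 + 42 = 133.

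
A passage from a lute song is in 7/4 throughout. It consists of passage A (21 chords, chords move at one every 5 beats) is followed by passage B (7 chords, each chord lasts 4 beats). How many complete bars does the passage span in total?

A: 21 × 5 = 105 beats = 15 bars.
B: 7 × 4 = 28 beats = 4 bars.
Total: 15 + 4 = 19 bars.

19 bars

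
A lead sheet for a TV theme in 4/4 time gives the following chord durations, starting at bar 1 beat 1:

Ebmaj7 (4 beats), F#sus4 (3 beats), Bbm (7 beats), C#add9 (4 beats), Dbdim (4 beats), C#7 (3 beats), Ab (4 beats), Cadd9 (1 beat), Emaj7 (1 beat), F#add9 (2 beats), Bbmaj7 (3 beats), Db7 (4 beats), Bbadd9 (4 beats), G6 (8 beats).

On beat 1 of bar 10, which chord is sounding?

Beat 1 of bar 10 is beat (10−1)×4 + 1 = 37 overall.
Running totals: Ebmaj7 ends at 4, F#sus4 ends at 7, Bbm ends at 14, C#add9 ends at 18, Dbdim ends at 22, C#7 ends at 25, Ab ends at 29, Cadd9 ends at 30, Emaj7 ends at 31, F#add9 ends at 33, Bbmaj7 ends at 36, Db7 ends at 40.
Beat 37 falls within Db7.

Db7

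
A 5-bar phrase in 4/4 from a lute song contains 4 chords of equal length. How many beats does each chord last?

5 bars × 4 beats/bar = 20 beats total.
20 beats ÷ 4 chords = 5 beats per chord.

5 beats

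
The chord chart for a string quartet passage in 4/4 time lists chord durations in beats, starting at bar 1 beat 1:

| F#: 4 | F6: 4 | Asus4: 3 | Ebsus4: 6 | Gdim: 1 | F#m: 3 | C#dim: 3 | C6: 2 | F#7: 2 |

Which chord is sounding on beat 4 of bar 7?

F#7

Beat 4 of bar 7 is beat (7−1)×4 + 4 = 28 overall.
Running totals: F# ends at 4, F6 ends at 8, Asus4 ends at 11, Ebsus4 ends at 17, Gdim ends at 18, F#m ends at 21, C#dim ends at 24, C6 ends at 26, F#7 ends at 28.
Beat 28 falls within F#7.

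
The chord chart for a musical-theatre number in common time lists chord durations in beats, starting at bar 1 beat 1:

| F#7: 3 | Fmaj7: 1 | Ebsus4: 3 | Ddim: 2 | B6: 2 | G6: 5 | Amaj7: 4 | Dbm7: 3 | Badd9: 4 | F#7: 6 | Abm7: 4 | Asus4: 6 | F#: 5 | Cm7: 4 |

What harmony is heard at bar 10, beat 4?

Beat 4 of bar 10 is beat (10−1)×4 + 4 = 40 overall.
Running totals: F#7 ends at 3, Fmaj7 ends at 4, Ebsus4 ends at 7, Ddim ends at 9, B6 ends at 11, G6 ends at 16, Amaj7 ends at 20, Dbm7 ends at 23, Badd9 ends at 27, F#7 ends at 33, Abm7 ends at 37, Asus4 ends at 43.
Beat 40 falls within Asus4.

Asus4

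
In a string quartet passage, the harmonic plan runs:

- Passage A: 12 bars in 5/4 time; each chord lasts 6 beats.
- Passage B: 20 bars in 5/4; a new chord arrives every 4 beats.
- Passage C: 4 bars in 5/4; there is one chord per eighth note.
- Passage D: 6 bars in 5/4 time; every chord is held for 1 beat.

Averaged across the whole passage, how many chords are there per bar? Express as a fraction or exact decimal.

A: 12 × 5 = 60 beats ÷ 6 = 10 chords.
B: 20 × 5 = 100 beats ÷ 4 = 25 chords.
C: 4 × 5 = 20 beats ÷ 0.5 = 40 chords.
D: 6 × 5 = 30 beats ÷ 1 = 30 chords.
Overall: 105 chords over 42 bars → 105/42 = 2.5 chords per bar.

2.5 chords per bar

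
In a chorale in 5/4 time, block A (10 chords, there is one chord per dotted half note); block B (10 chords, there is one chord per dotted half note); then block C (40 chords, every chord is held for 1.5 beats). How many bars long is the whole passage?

A: 10 × 3 = 30 beats = 6 bars.
B: 10 × 3 = 30 beats = 6 bars.
C: 40 × 1.5 = 60 beats = 12 bars.
Total: 6 + 6 + 12 = 24 bars.

24 bars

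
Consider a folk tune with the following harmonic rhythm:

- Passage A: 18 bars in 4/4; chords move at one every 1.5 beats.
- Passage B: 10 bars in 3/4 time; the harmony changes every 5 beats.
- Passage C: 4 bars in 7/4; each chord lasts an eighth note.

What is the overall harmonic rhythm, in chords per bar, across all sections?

A: 18 bars of 4 beats is 72 beats; at 1.5 beats each that's 48 chords.
B: 10 bars of 3 beats is 30 beats; at 5 beats each that's 6 chords.
C: 4 bars of 7 beats is 28 beats; at 0.5 beats each that's 56 chords.
Overall: 110 chords over 32 bars → 110/32 = 55/16 chords per bar.

55/16 chords per bar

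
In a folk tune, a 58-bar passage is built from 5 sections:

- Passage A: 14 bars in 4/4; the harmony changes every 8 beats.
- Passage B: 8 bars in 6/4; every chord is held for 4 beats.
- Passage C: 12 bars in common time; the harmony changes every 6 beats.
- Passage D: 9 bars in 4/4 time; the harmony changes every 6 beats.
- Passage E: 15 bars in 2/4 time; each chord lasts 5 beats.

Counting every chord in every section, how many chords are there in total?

A: 14 bars × 4 beats = 56 beats; 8 beats/chord → 7 chords.
B: 8 bars × 6 beats = 48 beats; 4 beats/chord → 12 chords.
C: 12 bars × 4 beats = 48 beats; 6 beats/chord → 8 chords.
D: 9 bars × 4 beats = 36 beats; 6 beats/chord → 6 chords.
E: 15 bars × 2 beats = 30 beats; 5 beats/chord → 6 chords.
Total: 7 + 12 + 8 + 6 + 6 = 39.

39 chords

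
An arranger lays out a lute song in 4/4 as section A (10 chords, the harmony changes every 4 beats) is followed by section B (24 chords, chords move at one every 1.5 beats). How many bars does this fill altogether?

A: 10 × 4 = 40 beats = 10 bars.
B: 24 × 1.5 = 36 beats = 9 bars.
Total: 10 + 9 = 19 bars.

19 bars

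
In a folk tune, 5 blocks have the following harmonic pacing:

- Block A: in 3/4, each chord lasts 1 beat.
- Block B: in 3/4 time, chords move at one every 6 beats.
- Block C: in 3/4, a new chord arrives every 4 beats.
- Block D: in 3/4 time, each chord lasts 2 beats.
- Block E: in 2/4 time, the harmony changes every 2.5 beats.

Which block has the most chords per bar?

Block A

A: 3/1 = 3 chords/bar.
B: 3/6 = 0.5 chords/bar.
C: 3/4 = 0.75 chords/bar.
D: 3/2 = 1.5 chords/bar.
E: 2/2.5 = 0.8 chords/bar.
Fastest is A at 3 chords/bar.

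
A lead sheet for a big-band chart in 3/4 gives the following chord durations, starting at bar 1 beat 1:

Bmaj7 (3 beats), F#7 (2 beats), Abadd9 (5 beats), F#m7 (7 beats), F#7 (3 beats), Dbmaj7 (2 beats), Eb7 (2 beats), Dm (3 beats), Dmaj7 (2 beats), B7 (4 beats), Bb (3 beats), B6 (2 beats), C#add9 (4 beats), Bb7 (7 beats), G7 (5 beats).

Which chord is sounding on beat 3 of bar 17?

Beat 3 of bar 17 is beat (17−1)×3 + 3 = 51 overall.
Running totals: Bmaj7 ends at 3, F#7 ends at 5, Abadd9 ends at 10, F#m7 ends at 17, F#7 ends at 20, Dbmaj7 ends at 22, Eb7 ends at 24, Dm ends at 27, Dmaj7 ends at 29, B7 ends at 33, Bb ends at 36, B6 ends at 38, C#add9 ends at 42, Bb7 ends at 49, G7 ends at 54.
Beat 51 falls within G7.

G7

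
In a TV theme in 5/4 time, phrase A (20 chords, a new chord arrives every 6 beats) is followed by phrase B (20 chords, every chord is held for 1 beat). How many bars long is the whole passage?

28 bars

A: 20 × 6 = 120 beats = 24 bars.
B: 20 × 1 = 20 beats = 4 bars.
Total: 24 + 4 = 28 bars.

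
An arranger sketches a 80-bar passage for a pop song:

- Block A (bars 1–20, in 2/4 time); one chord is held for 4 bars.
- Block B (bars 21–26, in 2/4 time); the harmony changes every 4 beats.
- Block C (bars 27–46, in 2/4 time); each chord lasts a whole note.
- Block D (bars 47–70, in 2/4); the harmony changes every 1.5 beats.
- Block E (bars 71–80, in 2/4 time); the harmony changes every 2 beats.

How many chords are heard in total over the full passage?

A: 20·2 = 40 beats, 40/8 = 5 chords.
B: 6·2 = 12 beats, 12/4 = 3 chords.
C: 20·2 = 40 beats, 40/4 = 10 chords.
D: 24·2 = 48 beats, 48/1.5 = 32 chords.
E: 10·2 = 20 beats, 20/2 = 10 chords.
Total: 5 + 3 + 10 + 32 + 10 = 60.

60 chords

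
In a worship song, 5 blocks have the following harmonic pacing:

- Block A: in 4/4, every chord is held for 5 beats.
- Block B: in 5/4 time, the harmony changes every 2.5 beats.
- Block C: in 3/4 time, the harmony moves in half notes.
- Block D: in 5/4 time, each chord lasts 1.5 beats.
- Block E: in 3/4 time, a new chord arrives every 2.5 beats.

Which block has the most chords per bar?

Block D

A: 4 beats/bar ÷ 5 beats/chord = 0.8 chords/bar.
B: 5 beats/bar ÷ 2.5 beats/chord = 2 chords/bar.
C: 3 beats/bar ÷ 2 beats/chord = 1.5 chords/bar.
D: 5 beats/bar ÷ 1.5 beats/chord = 10/3 chords/bar.
E: 3 beats/bar ÷ 2.5 beats/chord = 1.2 chords/bar.
Fastest is D at 10/3 chords/bar.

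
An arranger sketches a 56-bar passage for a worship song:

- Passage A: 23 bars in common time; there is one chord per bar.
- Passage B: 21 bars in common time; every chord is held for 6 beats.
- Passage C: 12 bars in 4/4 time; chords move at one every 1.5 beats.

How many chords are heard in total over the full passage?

69 chords

A: 23 bars × 4 beats = 92 beats; 4 beats/chord → 23 chords.
B: 21 bars × 4 beats = 84 beats; 6 beats/chord → 14 chords.
C: 12 bars × 4 beats = 48 beats; 1.5 beats/chord → 32 chords.
Total: 23 + 14 + 32 = 69.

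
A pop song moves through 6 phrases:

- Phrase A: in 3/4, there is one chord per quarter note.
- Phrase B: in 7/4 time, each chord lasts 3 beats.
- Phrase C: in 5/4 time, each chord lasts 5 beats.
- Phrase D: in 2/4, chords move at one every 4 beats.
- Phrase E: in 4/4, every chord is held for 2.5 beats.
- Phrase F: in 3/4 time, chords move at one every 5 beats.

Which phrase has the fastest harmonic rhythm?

A: 3 beats/bar ÷ 1 beat/chord = 3 chords/bar.
B: 7 beats/bar ÷ 3 beats/chord = 7/3 chords/bar.
C: 5 beats/bar ÷ 5 beats/chord = 1 chord/bar.
D: 2 beats/bar ÷ 4 beats/chord = 0.5 chords/bar.
E: 4 beats/bar ÷ 2.5 beats/chord = 1.6 chords/bar.
F: 3 beats/bar ÷ 5 beats/chord = 0.6 chords/bar.
Fastest is A at 3 chords/bar.

Phrase A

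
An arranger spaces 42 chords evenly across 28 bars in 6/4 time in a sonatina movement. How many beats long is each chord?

28 bars × 6 beats/bar = 168 beats total.
168 beats ÷ 42 chords = 4 beats per chord.
(That is a whole note.)

4 beats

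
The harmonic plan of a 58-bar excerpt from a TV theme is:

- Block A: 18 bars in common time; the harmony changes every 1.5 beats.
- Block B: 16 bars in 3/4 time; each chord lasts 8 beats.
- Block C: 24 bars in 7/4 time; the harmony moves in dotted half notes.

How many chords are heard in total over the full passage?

A has 72 beats and chords last 1.5 each, so 48 chords.
B has 48 beats and chords last 8 each, so 6 chords.
C has 168 beats and chords last 3 each, so 56 chords.
Total: 48 + 6 + 56 = 110.

110 chords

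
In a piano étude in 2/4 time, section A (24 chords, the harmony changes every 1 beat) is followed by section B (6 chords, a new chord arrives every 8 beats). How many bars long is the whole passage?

A: 24 × 1 = 24 beats = 12 bars.
B: 6 × 8 = 48 beats = 24 bars.
Total: 12 + 24 = 36 bars.

36 bars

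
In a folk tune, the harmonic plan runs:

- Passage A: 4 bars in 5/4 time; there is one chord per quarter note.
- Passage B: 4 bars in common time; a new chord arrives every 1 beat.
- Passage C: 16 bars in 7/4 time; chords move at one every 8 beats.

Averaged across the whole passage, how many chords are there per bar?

25/12 chords per bar

A: 4 bars of 5 beats is 20 beats; at 1 beat each that's 20 chords.
B: 4 bars of 4 beats is 16 beats; at 1 beat each that's 16 chords.
C: 16 bars of 7 beats is 112 beats; at 8 beats each that's 14 chords.
Overall: 50 chords over 24 bars → 50/24 = 25/12 chords per bar.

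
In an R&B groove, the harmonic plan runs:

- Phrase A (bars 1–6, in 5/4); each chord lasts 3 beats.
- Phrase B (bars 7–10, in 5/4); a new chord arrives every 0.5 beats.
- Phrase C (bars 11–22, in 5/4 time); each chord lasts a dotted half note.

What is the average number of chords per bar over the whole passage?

A: 6 × 5 = 30 beats ÷ 3 = 10 chords.
B: 4 × 5 = 20 beats ÷ 0.5 = 40 chords.
C: 12 × 5 = 60 beats ÷ 3 = 20 chords.
Overall: 70 chords over 22 bars → 70/22 = 35/11 chords per bar.

35/11 chords per bar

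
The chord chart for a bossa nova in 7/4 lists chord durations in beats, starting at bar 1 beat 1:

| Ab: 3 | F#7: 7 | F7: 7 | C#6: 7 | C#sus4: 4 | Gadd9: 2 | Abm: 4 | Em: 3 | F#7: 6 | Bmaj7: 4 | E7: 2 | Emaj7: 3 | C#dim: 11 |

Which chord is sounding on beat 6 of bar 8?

Beat 6 of bar 8 is beat (8−1)×7 + 6 = 55 overall.
Running totals: Ab ends at 3, F#7 ends at 10, F7 ends at 17, C#6 ends at 24, C#sus4 ends at 28, Gadd9 ends at 30, Abm ends at 34, Em ends at 37, F#7 ends at 43, Bmaj7 ends at 47, E7 ends at 49, Emaj7 ends at 52, C#dim ends at 63.
Beat 55 falls within C#dim.

C#dim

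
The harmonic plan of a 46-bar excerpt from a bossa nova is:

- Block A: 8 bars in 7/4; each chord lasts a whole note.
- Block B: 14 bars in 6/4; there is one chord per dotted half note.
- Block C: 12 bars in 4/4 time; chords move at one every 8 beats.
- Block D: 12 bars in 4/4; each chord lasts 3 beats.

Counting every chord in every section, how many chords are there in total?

A: 8·7 = 56 beats, 56/4 = 14 chords.
B: 14·6 = 84 beats, 84/3 = 28 chords.
C: 12·4 = 48 beats, 48/8 = 6 chords.
D: 12·4 = 48 beats, 48/3 = 16 chords.
Total: 14 + 28 + 6 + 16 = 64.

64 chords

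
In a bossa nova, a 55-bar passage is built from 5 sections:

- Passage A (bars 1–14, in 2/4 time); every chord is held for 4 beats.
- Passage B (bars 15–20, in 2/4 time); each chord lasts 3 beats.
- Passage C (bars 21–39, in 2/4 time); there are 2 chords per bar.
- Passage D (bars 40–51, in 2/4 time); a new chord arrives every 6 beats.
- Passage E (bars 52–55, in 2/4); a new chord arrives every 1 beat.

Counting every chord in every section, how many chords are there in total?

A: 14 bars × 2 beats = 28 beats; 4 beats/chord → 7 chords.
B: 6 bars × 2 beats = 12 beats; 3 beats/chord → 4 chords.
C: 19 bars × 2 beats = 38 beats; 1 beat/chord → 38 chords.
D: 12 bars × 2 beats = 24 beats; 6 beats/chord → 4 chords.
E: 4 bars × 2 beats = 8 beats; 1 beat/chord → 8 chords.
Total: 7 + 4 + 38 + 4 + 8 = 61.

61 chords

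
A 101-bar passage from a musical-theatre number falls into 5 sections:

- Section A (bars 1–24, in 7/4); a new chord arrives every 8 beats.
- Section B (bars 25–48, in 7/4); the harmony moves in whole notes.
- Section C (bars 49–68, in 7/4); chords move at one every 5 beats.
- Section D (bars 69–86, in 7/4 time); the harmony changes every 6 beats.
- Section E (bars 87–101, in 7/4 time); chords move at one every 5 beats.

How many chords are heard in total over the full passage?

133 chords

A: 24 bars × 7 beats = 168 beats; 8 beats/chord → 21 chords.
B: 24 bars × 7 beats = 168 beats; 4 beats/chord → 42 chords.
C: 20 bars × 7 beats = 140 beats; 5 beats/chord → 28 chords.
D: 18 bars × 7 beats = 126 beats; 6 beats/chord → 21 chords.
E: 15 bars × 7 beats = 105 beats; 5 beats/chord → 21 chords.
Total: 21 + 42 + 28 + 21 + 21 = 133.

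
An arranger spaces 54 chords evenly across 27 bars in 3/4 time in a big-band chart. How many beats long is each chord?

1.5 beats

27 bars × 3 beats/bar = 81 beats total.
81 beats ÷ 54 chords = 1.5 beats per chord.
(That is a dotted quarter note.)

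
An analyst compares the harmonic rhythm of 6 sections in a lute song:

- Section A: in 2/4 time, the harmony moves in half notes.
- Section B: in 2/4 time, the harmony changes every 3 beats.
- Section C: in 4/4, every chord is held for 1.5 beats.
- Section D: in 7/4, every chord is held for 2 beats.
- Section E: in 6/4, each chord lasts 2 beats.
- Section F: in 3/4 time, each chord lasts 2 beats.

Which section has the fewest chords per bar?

A: 2 beats/bar ÷ 2 beats/chord = 1 chord/bar.
B: 2 beats/bar ÷ 3 beats/chord = 2/3 chords/bar.
C: 4 beats/bar ÷ 1.5 beats/chord = 8/3 chords/bar.
D: 7 beats/bar ÷ 2 beats/chord = 3.5 chords/bar.
E: 6 beats/bar ÷ 2 beats/chord = 3 chords/bar.
F: 3 beats/bar ÷ 2 beats/chord = 1.5 chords/bar.
Slowest is B at 2/3 chords/bar.

Section B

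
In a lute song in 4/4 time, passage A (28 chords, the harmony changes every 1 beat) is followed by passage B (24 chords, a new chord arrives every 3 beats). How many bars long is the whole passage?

25 bars

A: 28 × 1 = 28 beats = 7 bars.
B: 24 × 3 = 72 beats = 18 bars.
Total: 7 + 18 = 25 bars.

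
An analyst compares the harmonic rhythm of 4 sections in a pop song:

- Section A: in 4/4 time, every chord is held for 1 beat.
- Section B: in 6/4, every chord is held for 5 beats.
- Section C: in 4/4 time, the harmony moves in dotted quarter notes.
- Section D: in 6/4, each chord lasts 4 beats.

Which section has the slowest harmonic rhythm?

Section B

A: 4/1 = 4 chords/bar.
B: 6/5 = 1.2 chords/bar.
C: 4/1.5 = 8/3 chords/bar.
D: 6/4 = 1.5 chords/bar.
Slowest is B at 1.2 chords/bar.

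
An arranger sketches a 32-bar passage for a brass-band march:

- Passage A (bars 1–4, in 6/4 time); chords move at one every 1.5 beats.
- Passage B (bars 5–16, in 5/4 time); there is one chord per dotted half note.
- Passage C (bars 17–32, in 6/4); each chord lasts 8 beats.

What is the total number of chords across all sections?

48 chords

A has 24 beats and chords last 1.5 each, so 16 chords.
B has 60 beats and chords last 3 each, so 20 chords.
C has 96 beats and chords last 8 each, so 12 chords.
Total: 16 + 20 + 12 = 48.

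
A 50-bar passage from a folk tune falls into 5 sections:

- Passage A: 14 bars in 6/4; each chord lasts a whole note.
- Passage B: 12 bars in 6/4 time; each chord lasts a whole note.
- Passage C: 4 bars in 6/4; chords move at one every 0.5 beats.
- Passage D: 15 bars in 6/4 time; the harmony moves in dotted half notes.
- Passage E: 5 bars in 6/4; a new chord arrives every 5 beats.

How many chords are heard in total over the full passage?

123 chords

A: 14 bars × 6 beats = 84 beats; 4 beats/chord → 21 chords.
B: 12 bars × 6 beats = 72 beats; 4 beats/chord → 18 chords.
C: 4 bars × 6 beats = 24 beats; 0.5 beats/chord → 48 chords.
D: 15 bars × 6 beats = 90 beats; 3 beats/chord → 30 chords.
E: 5 bars × 6 beats = 30 beats; 5 beats/chord → 6 chords.
Total: 21 + 18 + 48 + 30 + 6 = 123.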